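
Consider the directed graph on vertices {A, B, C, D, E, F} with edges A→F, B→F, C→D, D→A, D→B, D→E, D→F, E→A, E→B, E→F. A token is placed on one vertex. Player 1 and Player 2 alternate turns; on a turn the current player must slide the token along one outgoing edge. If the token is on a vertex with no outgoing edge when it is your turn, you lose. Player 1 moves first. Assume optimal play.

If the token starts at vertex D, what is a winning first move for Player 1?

Move to F.

Positions with no move are L. A position that does have a move is losing for the player to move precisely when every available move leads to a winning position for the opponent. Fill in the labels:
Every edge goes from a vertex to one that appears earlier in the order F, B, A, E, D, C, so processing vertices in that order labels each vertex after all of its successors.
F: no outgoing edge → L
B: →F(L), so W
A: →F(L), so W
E: →F(L), so W
D: →F(L), so W
C: →D(W) only, which is W, so L
From D, the L positions reachable in one move are: F.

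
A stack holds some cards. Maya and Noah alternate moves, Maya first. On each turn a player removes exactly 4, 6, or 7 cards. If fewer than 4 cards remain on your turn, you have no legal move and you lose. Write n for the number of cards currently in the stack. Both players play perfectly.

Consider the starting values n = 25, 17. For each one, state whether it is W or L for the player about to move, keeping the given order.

Work bottom-up. With no move the player to move loses. Otherwise the position is W if at least one move leads to an L position for the opponent, and L if every move leads to a W.
n=0: no move → L
n=1: no move → L
n=2: no move → L
n=3: no move → L
n=4: W (go to 0, an L position)
n=5: W (go to 1, an L position)
n=6: W (go to 2, an L position)
n=7: W (go to 3, an L position)
n=8: W (go to 2, an L position)
n=9: W (go to 3, an L position)
n=10: W (go to 3, an L position)
n=11: L (options 7(W), 5(W), 4(W) are all W)
n=12: L (options 8(W), 6(W), 5(W) are all W)
n=13: L (options 9(W), 7(W), 6(W) are all W)
n=14: L (options 10(W), 8(W), 7(W) are all W)
n=15: W (go to 11, an L position)
n=16: W (go to 12, an L position)
n=17: W (go to 13, an L position)
n=18: W (go to 14, an L position)
n=19: W (go to 13, an L position)
n=20: W (go to 14, an L position)
n=21: W (go to 14, an L position)
n=22: L (options 18(W), 16(W), 15(W) are all W)
n=23: L (options 19(W), 17(W), 16(W) are all W)
n=24: L (options 20(W), 18(W), 17(W) are all W)
n=25: L (options 21(W), 19(W), 18(W) are all W)

25: L, 17: W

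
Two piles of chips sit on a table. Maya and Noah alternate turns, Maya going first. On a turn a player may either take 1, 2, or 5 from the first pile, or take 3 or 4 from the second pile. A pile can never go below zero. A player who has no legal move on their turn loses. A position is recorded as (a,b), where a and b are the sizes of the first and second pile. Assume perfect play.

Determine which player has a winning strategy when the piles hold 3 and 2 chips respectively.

Label each position W (a win for the player to move) or L (a loss). A position with no legal move is L; any other position is W exactly when some move reaches an L, and L when every move reaches a W.
No move ever increases a pile, so every position that can arise here has a ≤ 3 and b ≤ 2; it is enough to label the cells with 0 ≤ a ≤ 3 and 0 ≤ b ≤ 2.
Every move lowers a or b (never raises either), so fill the grid row by row in increasing a, and left to right within a row: each cell's successors are then already labelled.
      b=0  b=1  b=2
a=0:    L    L    L
a=1:    W    W    W
a=2:    W    W    W
a=3:    L    L    L
Cells with no legal move (terminal, hence L): (0,0), (0,1), (0,2).
The remaining L cells, each justified by listing all of its moves:
(3,0): moves to (2,0)(W), (1,0)(W); every one is W ⇒ L
(3,1): moves to (2,1)(W), (1,1)(W); every one is W ⇒ L
(3,2): moves to (2,2)(W), (1,2)(W); every one is W ⇒ L
Every other cell has at least one move into one of the L cells above, so it is W.
Every move from (3,2) reaches a W position, so the mover loses.

Noah wins.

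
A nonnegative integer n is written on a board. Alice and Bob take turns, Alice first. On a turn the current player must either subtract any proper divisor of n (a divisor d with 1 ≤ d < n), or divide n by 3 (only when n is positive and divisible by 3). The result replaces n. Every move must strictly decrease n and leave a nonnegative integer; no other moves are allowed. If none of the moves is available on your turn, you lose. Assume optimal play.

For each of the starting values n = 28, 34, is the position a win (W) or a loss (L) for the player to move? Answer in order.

Use the standard recursion: the mover loses at a terminal position; elsewhere, the mover wins exactly when some move hands the opponent an L position.
n=0: no move → L
n=1: no move → L
n=2: W (go to 1, an L position)
n=3: W (go to 1, an L position)
n=4: L (options 2(W), 3(W) are all W)
n=5: W (go to 4, an L position)
n=6: W (go to 4, an L position)
n=7: L (sole option 6(W) is W)
n=8: W (go to 4, an L position)
n=9: L (options 3(W), 6(W), 8(W) are all W)
n=10: W (go to 9, an L position)
n=11: L (sole option 10(W) is W)
n=12: W (go to 4, an L position)
n=13: L (sole option 12(W) is W)
n=14: W (go to 7, an L position)
n=15: L (options 5(W), 10(W), 12(W), 14(W) are all W)
n=16: W (go to 15, an L position)
n=17: L (sole option 16(W) is W)
n=18: W (go to 9, an L position)
n=19: L (sole option 18(W) is W)
n=20: W (go to 15, an L position)
n=21: W (go to 7, an L position)
n=22: W (go to 11, an L position)
n=23: L (sole option 22(W) is W)
n=24: W (go to 23, an L position)
n=25: L (options 20(W), 24(W) are all W)
n=26: W (go to 13, an L position)
n=27: W (go to 9, an L position)
n=28: L (options 14(W), 21(W), 24(W), 26(W), 27(W) are all W)
n=29: W (go to 28, an L position)
n=30: W (go to 15, an L position)
n=31: L (sole option 30(W) is W)
n=32: W (go to 28, an L position)
n=33: W (go to 11, an L position)
n=34: W (go to 17, an L position)

28: L, 34: W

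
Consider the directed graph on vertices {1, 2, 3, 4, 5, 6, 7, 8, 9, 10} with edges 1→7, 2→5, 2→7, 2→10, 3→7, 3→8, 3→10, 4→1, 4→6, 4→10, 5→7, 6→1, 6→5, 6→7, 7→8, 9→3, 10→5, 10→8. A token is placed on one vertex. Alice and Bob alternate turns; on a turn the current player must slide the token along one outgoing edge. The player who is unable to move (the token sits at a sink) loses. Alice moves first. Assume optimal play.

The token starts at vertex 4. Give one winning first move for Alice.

Classify positions by backward induction: terminal positions (no move available) are L. From any other position, the mover wins iff some move reaches an L.
Every edge goes from a vertex to one that appears earlier in the order 8, 7, 5, 10, 3, 1, 6, 9, 2, 4, so processing vertices in that order labels each vertex after all of its successors.
8: no outgoing edge → L
7: reaches L-position 8 → W
5: only reaches 7(W), which is W → L
10: reaches L-position 5 → W
3: reaches L-position 8 → W
1: only reaches 7(W), which is W → L
6: reaches L-position 1 → W
9: only reaches 3(W), which is W → L
2: reaches L-position 5 → W
4: reaches L-position 1 → W
From 4, the L positions reachable in one move are: 1.

Move to 1.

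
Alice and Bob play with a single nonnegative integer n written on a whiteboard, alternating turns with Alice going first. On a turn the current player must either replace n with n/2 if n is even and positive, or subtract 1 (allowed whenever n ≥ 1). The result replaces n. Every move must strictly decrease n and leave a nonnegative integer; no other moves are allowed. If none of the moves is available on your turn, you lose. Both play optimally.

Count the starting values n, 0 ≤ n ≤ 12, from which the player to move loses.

6

Build the W/L table. Terminal = L. A non-terminal position is W if it has a move to some L; otherwise it is L.
n=0: no move → L
n=1: W (go to 0, an L position)
n=2: L (sole option 1(W) is W)
n=3: W (go to 2, an L position)
n=4: W (go to 2, an L position)
n=5: L (sole option 4(W) is W)
n=6: W (go to 5, an L position)
n=7: L (sole option 6(W) is W)
n=8: W (go to 7, an L position)
n=9: L (sole option 8(W) is W)
n=10: W (go to 5, an L position)
n=11: L (sole option 10(W) is W)
n=12: W (go to 11, an L position)
L entries with 0 ≤ n ≤ 12: n = 0, 2, 5, 7, 9, 11; that makes 6.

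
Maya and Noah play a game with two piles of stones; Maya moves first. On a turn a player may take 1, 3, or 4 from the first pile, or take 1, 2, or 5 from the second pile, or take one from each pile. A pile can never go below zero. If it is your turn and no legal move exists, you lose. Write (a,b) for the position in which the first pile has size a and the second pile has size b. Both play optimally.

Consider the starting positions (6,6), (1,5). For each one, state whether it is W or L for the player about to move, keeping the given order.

Positions with no move are L. A position that does have a move is losing for the player to move precisely when every available move leads to a winning position for the opponent. Fill in the labels:
No move ever increases a pile, so every position that can arise here has a ≤ 6 and b ≤ 6; it is enough to label the cells with 0 ≤ a ≤ 6 and 0 ≤ b ≤ 6.
Every move lowers a or b (never raises either), so fill the grid row by row in increasing a, and left to right within a row: each cell's successors are then already labelled.
      b=0  b=1  b=2  b=3  b=4  b=5  b=6
a=0:    L    W    W    L    W    W    L
a=1:    W    W    L    W    W    L    W
a=2:    L    W    W    W    L    W    W
a=3:    W    W    L    W    W    W    W
a=4:    W    L    W    W    L    W    W
a=5:    W    W    W    L    W    W    L
a=6:    W    L    W    W    W    L    W
Cells with no legal move (terminal, hence L): (0,0).
The remaining L cells, each justified by listing all of its moves:
(0,3): moves to (0,2)(W), (0,1)(W); every one is W ⇒ L
(0,6): moves to (0,5)(W), (0,4)(W), (0,1)(W); every one is W ⇒ L
(1,2): moves to (0,2)(W), (1,1)(W), (1,0)(W), (0,1)(W); every one is W ⇒ L
(1,5): moves to (0,5)(W), (1,4)(W), (1,3)(W), (1,0)(W), (0,4)(W); every one is W ⇒ L
(2,0): the only move is to (1,0)(W), a W ⇒ L
(2,4): moves to (1,4)(W), (2,3)(W), (2,2)(W), (1,3)(W); every one is W ⇒ L
(3,2): moves to (2,2)(W), (0,2)(W), (3,1)(W), (3,0)(W), (2,1)(W); every one is W ⇒ L
(4,1): moves to (3,1)(W), (1,1)(W), (0,1)(W), (4,0)(W), (3,0)(W); every one is W ⇒ L
(4,4): moves to (3,4)(W), (1,4)(W), (0,4)(W), (4,3)(W), (4,2)(W), (3,3)(W); every one is W ⇒ L
(5,3): moves to (4,3)(W), (2,3)(W), (1,3)(W), (5,2)(W), (5,1)(W), (4,2)(W); every one is W ⇒ L
(5,6): moves to (4,6)(W), (2,6)(W), (1,6)(W), (5,5)(W), (5,4)(W), (5,1)(W), (4,5)(W); every one is W ⇒ L
(6,1): moves to (5,1)(W), (3,1)(W), (2,1)(W), (6,0)(W), (5,0)(W); every one is W ⇒ L
(6,5): moves to (5,5)(W), (3,5)(W), (2,5)(W), (6,4)(W), (6,3)(W), (6,0)(W), (5,4)(W); every one is W ⇒ L
Every other cell has at least one move into one of the L cells above, so it is W.
(6,6): the move to (5,6) reaches an L cell, so W
(1,5): one of the L cells justified above, so L

(6,6): W, (1,5): L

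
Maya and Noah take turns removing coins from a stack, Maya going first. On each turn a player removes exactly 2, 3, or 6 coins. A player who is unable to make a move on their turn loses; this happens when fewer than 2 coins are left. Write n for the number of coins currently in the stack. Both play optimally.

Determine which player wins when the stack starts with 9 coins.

Noah wins.

Label each position W (a win for the player to move) or L (a loss). A position with no legal move is L; any other position is W exactly when some move reaches an L, and L when every move reaches a W.
n=0: no move → L
n=1: no move → L
n=2: reaches L-position 0 → W
n=3: reaches L-position 1 → W
n=4: reaches L-position 1 → W
n=5: only reaches 3(W), 2(W), all W → L
n=6: reaches L-position 0 → W
n=7: reaches L-position 5 → W
n=8: reaches L-position 5 → W
n=9: only reaches 7(W), 6(W), 3(W), all W → L
Every move from 9 reaches a W position, so the mover loses.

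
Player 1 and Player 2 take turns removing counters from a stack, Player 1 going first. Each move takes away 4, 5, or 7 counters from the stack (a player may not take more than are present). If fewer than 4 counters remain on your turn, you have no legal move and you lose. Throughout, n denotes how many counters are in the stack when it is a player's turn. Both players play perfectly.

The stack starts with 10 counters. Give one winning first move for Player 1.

Remove 7, leaving 3.

Build the W/L table. Terminal = L. A non-terminal position is W if it has a move to some L; otherwise it is L.
n=0: no move → L
n=1: no move → L
n=2: no move → L
n=3: no move → L
n=4: W (go to 0, an L position)
n=5: W (go to 1, an L position)
n=6: W (go to 2, an L position)
n=7: W (go to 3, an L position)
n=8: W (go to 3, an L position)
n=9: W (go to 2, an L position)
n=10: W (go to 3, an L position)
From 10, the L positions reachable in one move are: 3.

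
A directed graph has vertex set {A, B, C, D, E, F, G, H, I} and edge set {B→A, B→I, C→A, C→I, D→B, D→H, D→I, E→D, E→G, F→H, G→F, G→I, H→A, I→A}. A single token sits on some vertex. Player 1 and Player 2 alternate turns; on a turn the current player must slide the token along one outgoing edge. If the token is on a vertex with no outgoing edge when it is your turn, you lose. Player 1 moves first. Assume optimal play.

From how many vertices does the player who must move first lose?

3

Use the standard recursion: the mover loses at a terminal position; elsewhere, the mover wins exactly when some move hands the opponent an L position.
Every edge goes from a vertex to one that appears earlier in the order A, H, I, F, B, D, G, C, E, so processing vertices in that order labels each vertex after all of its successors.
A: no outgoing edge → L
H: W (go to A, an L position)
I: W (go to A, an L position)
F: L (sole option H(W) is W)
B: W (go to A, an L position)
D: L (options B(W), I(W), H(W) are all W)
G: W (go to F, an L position)
C: W (go to A, an L position)
E: W (go to D, an L position)
The L vertices are A, D, F; that is 3 in all.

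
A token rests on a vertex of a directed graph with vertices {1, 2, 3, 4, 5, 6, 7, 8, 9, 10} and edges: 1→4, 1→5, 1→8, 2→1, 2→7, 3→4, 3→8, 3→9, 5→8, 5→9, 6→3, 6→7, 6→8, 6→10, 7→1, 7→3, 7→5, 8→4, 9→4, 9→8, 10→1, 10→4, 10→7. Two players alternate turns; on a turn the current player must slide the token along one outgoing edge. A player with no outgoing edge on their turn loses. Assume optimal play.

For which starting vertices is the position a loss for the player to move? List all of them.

2, 4, 5, 6

Label each position W (a win for the player to move) or L (a loss). A position with no legal move is L; any other position is W exactly when some move reaches an L, and L when every move reaches a W.
Every edge goes from a vertex to one that appears earlier in the order 4, 8, 9, 3, 5, 1, 7, 10, 2, 6, so processing vertices in that order labels each vertex after all of its successors.
4: no outgoing edge → L
8: →4(L), so W
9: →4(L), so W
3: →4(L), so W
5: →9(W), 8(W) — all W, so L
1: →5(L), so W
7: →5(L), so W
10: →4(L), so W
2: →7(W), 1(W) — all W, so L
6: →10(W), 7(W), 3(W), 8(W) — all W, so L
Reading off the rows marked L gives the requested list; there are 4 such vertices.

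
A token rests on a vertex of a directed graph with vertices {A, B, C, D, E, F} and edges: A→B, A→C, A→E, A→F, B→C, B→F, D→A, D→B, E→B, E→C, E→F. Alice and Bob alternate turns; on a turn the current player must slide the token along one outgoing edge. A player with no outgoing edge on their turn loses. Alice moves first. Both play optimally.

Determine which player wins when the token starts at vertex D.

Bob wins.

Label each position W (a win for the player to move) or L (a loss). A position with no legal move is L; any other position is W exactly when some move reaches an L, and L when every move reaches a W.
Every edge goes from a vertex to one that appears earlier in the order F, C, B, E, A, D, so processing vertices in that order labels each vertex after all of its successors.
F: no outgoing edge → L
C: no outgoing edge → L
B: reaches L-position C → W
E: reaches L-position C → W
A: reaches L-position C → W
D: only reaches A(W), B(W), all W → L
Every move from D reaches a W position, so the mover loses.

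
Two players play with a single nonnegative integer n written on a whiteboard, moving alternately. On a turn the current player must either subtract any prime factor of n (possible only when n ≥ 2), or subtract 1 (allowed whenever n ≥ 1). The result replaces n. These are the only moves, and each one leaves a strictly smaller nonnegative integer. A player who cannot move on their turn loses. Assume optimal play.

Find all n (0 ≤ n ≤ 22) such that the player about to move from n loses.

0, 4, 8, 12, 16, 20

Positions with no move are L. A position that does have a move is losing for the player to move precisely when every available move leads to a winning position for the opponent. Fill in the labels:
n=0: no move → L
n=1: can move to 0, which is L ⇒ W
n=2: can move to 0, which is L ⇒ W
n=3: can move to 0, which is L ⇒ W
n=4: moves to 2(W), 3(W); every one is W ⇒ L
n=5: can move to 0, which is L ⇒ W
n=6: can move to 4, which is L ⇒ W
n=7: can move to 0, which is L ⇒ W
n=8: moves to 6(W), 7(W); every one is W ⇒ L
n=9: can move to 8, which is L ⇒ W
n=10: can move to 8, which is L ⇒ W
n=11: can move to 0, which is L ⇒ W
n=12: moves to 9(W), 10(W), 11(W); every one is W ⇒ L
n=13: can move to 0, which is L ⇒ W
n=14: can move to 12, which is L ⇒ W
n=15: can move to 12, which is L ⇒ W
n=16: moves to 14(W), 15(W); every one is W ⇒ L
n=17: can move to 0, which is L ⇒ W
n=18: can move to 16, which is L ⇒ W
n=19: can move to 0, which is L ⇒ W
n=20: moves to 15(W), 18(W), 19(W); every one is W ⇒ L
n=21: can move to 20, which is L ⇒ W
n=22: can move to 20, which is L ⇒ W
The losing starting values of n are exactly the entries labelled L in this table (6 of them).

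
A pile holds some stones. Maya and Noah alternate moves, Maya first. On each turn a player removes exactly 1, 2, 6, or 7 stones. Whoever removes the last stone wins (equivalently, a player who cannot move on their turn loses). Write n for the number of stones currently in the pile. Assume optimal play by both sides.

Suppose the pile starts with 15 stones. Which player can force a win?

Classify positions by backward induction: terminal positions (no move available) are L. From any other position, the mover wins iff some move reaches an L.
n=0: no move → L
n=1: reaches L-position 0 → W
n=2: reaches L-position 0 → W
n=3: only reaches 2(W), 1(W), all W → L
n=4: reaches L-position 3 → W
n=5: reaches L-position 3 → W
n=6: reaches L-position 0 → W
n=7: reaches L-position 0 → W
n=8: only reaches 7(W), 6(W), 2(W), 1(W), all W → L
n=9: reaches L-position 8 → W
n=10: reaches L-position 8 → W
n=11: only reaches 10(W), 9(W), 5(W), 4(W), all W → L
n=12: reaches L-position 11 → W
n=13: reaches L-position 11 → W
n=14: reaches L-position 8 → W
n=15: reaches L-position 8 → W
The starting position 15 is W: Maya should remove 7, leaving 8, handing over an L position.

Maya wins.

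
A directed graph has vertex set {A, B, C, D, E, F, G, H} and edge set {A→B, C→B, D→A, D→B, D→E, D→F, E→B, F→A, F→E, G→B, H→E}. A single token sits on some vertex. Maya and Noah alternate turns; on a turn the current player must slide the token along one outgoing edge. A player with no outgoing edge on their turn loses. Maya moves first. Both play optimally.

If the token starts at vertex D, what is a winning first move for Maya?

Compute win/loss labels from the base case upward. A position with no move is L. Any other position is W if it can reach an L in one move, else L.
Every edge goes from a vertex to one that appears earlier in the order B, E, C, A, H, F, D, G, so processing vertices in that order labels each vertex after all of its successors.
B: no outgoing edge → L
E: W (go to B, an L position)
C: W (go to B, an L position)
A: W (go to B, an L position)
H: L (sole option E(W) is W)
F: L (options A(W), E(W) are all W)
D: W (go to F, an L position)
G: W (go to B, an L position)
From D, the L positions reachable in one move are: F, B. Any move reaching one of these is winning.

Move to F.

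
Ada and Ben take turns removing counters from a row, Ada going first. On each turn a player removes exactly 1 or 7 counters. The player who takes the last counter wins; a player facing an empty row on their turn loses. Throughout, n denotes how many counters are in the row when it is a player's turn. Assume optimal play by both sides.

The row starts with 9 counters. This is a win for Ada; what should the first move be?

Remove 1, leaving 8.

Compute win/loss labels from the base case upward. A position with no move is L. Any other position is W if it can reach an L in one move, else L.
n=0: no move → L
n=1: reaches L-position 0 → W
n=2: only reaches 1(W), which is W → L
n=3: reaches L-position 2 → W
n=4: only reaches 3(W), which is W → L
n=5: reaches L-position 4 → W
n=6: only reaches 5(W), which is W → L
n=7: reaches L-position 6 → W
n=8: only reaches 7(W), 1(W), all W → L
n=9: reaches L-position 8 → W
From 9, the L positions reachable in one move are: 8, 2. Any move reaching one of these is winning.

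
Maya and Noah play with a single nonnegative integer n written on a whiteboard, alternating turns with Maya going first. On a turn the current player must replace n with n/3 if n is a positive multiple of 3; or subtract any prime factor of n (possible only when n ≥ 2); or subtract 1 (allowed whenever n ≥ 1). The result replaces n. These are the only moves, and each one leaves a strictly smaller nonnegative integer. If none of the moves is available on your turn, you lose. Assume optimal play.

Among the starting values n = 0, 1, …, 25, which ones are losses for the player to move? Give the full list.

0, 4, 8, 14, 18, 22, 25

Use the standard recursion: the mover loses at a terminal position; elsewhere, the mover wins exactly when some move hands the opponent an L position.
n=0: no move → L
n=1: reaches L-position 0 → W
n=2: reaches L-position 0 → W
n=3: reaches L-position 0 → W
n=4: only reaches 2(W), 3(W), all W → L
n=5: reaches L-position 0 → W
n=6: reaches L-position 4 → W
n=7: reaches L-position 0 → W
n=8: only reaches 6(W), 7(W), all W → L
n=9: reaches L-position 8 → W
n=10: reaches L-position 8 → W
n=11: reaches L-position 0 → W
n=12: reaches L-position 4 → W
n=13: reaches L-position 0 → W
n=14: only reaches 7(W), 12(W), 13(W), all W → L
n=15: reaches L-position 14 → W
n=16: reaches L-position 14 → W
n=17: reaches L-position 0 → W
n=18: only reaches 6(W), 15(W), 16(W), 17(W), all W → L
n=19: reaches L-position 0 → W
n=20: reaches L-position 18 → W
n=21: reaches L-position 14 → W
n=22: only reaches 11(W), 20(W), 21(W), all W → L
n=23: reaches L-position 0 → W
n=24: reaches L-position 8 → W
n=25: only reaches 20(W), 24(W), all W → L
The losing starting values of n are exactly the entries labelled L in this table (7 of them).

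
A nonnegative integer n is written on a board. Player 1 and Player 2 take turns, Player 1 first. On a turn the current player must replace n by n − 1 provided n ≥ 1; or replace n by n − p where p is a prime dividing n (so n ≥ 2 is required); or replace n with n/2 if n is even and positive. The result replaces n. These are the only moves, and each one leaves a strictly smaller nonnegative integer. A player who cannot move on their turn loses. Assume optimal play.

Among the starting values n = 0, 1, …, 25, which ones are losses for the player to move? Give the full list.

Build the W/L table. Terminal = L. A non-terminal position is W if it has a move to some L; otherwise it is L.
n=0: no move → L
n=1: can move to 0, which is L ⇒ W
n=2: can move to 0, which is L ⇒ W
n=3: can move to 0, which is L ⇒ W
n=4: moves to 2(W), 3(W); every one is W ⇒ L
n=5: can move to 0, which is L ⇒ W
n=6: can move to 4, which is L ⇒ W
n=7: can move to 0, which is L ⇒ W
n=8: can move to 4, which is L ⇒ W
n=9: moves to 6(W), 8(W); every one is W ⇒ L
n=10: can move to 9, which is L ⇒ W
n=11: can move to 0, which is L ⇒ W
n=12: can move to 9, which is L ⇒ W
n=13: can move to 0, which is L ⇒ W
n=14: moves to 7(W), 12(W), 13(W); every one is W ⇒ L
n=15: can move to 14, which is L ⇒ W
n=16: can move to 14, which is L ⇒ W
n=17: can move to 0, which is L ⇒ W
n=18: can move to 9, which is L ⇒ W
n=19: can move to 0, which is L ⇒ W
n=20: moves to 10(W), 15(W), 18(W), 19(W); every one is W ⇒ L
n=21: can move to 14, which is L ⇒ W
n=22: can move to 20, which is L ⇒ W
n=23: can move to 0, which is L ⇒ W
n=24: moves to 12(W), 21(W), 22(W), 23(W); every one is W ⇒ L
n=25: can move to 20, which is L ⇒ W
Reading off the rows marked L gives the requested list; there are 6 such values of n.

0, 4, 9, 14, 20, 24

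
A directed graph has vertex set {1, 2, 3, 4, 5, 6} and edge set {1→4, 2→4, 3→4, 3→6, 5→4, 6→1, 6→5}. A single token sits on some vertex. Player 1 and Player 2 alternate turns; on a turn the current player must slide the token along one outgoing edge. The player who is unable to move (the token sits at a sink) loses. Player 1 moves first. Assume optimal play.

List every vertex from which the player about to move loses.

4, 6

Classify positions by backward induction: terminal positions (no move available) are L. From any other position, the mover wins iff some move reaches an L.
Every edge goes from a vertex to one that appears earlier in the order 4, 1, 5, 6, 3, 2, so processing vertices in that order labels each vertex after all of its successors.
4: no outgoing edge → L
1: can move to 4, which is L ⇒ W
5: can move to 4, which is L ⇒ W
6: moves to 5(W), 1(W); every one is W ⇒ L
3: can move to 6, which is L ⇒ W
2: can move to 4, which is L ⇒ W
The losing starting vertices are exactly the entries labelled L in this table (2 of them).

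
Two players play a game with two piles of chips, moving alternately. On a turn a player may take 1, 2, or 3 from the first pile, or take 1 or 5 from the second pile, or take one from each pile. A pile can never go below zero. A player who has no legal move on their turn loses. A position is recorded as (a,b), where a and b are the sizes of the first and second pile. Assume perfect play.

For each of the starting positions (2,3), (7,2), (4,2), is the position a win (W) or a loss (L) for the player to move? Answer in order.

(2,3): L, (7,2): W, (4,2): L

Positions with no move are L. A position that does have a move is losing for the player to move precisely when every available move leads to a winning position for the opponent. Fill in the labels:
No move ever increases a pile, so every position that can arise here has a ≤ 7 and b ≤ 3; it is enough to label the cells with 0 ≤ a ≤ 7 and 0 ≤ b ≤ 3.
Every move lowers a or b (never raises either), so fill the grid row by row in increasing a, and left to right within a row: each cell's successors are then already labelled.
      b=0  b=1  b=2  b=3
a=0:    L    W    L    W
a=1:    W    W    W    W
a=2:    W    L    W    L
a=3:    W    W    W    W
a=4:    L    W    L    W
a=5:    W    W    W    W
a=6:    W    L    W    L
a=7:    W    W    W    W
Cells with no legal move (terminal, hence L): (0,0).
The remaining L cells, each justified by listing all of its moves:
(0,2): the only move is to (0,1)(W), a W ⇒ L
(2,1): moves to (1,1)(W), (0,1)(W), (2,0)(W), (1,0)(W); every one is W ⇒ L
(2,3): moves to (1,3)(W), (0,3)(W), (2,2)(W), (1,2)(W); every one is W ⇒ L
(4,0): moves to (3,0)(W), (2,0)(W), (1,0)(W); every one is W ⇒ L
(4,2): moves to (3,2)(W), (2,2)(W), (1,2)(W), (4,1)(W), (3,1)(W); every one is W ⇒ L
(6,1): moves to (5,1)(W), (4,1)(W), (3,1)(W), (6,0)(W), (5,0)(W); every one is W ⇒ L
(6,3): moves to (5,3)(W), (4,3)(W), (3,3)(W), (6,2)(W), (5,2)(W); every one is W ⇒ L
Every other cell has at least one move into one of the L cells above, so it is W.
(2,3): one of the L cells justified above, so L
(7,2): the move to (4,2) reaches an L cell, so W
(4,2): one of the L cells justified above, so L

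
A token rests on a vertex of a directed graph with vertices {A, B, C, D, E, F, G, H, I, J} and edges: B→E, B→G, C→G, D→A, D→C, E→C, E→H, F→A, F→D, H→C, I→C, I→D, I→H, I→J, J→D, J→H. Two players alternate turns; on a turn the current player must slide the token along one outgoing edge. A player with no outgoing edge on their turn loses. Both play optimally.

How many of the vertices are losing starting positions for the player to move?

3

Positions with no move are L. A position that does have a move is losing for the player to move precisely when every available move leads to a winning position for the opponent. Fill in the labels:
Every edge goes from a vertex to one that appears earlier in the order A, G, C, D, F, H, E, B, J, I, so processing vertices in that order labels each vertex after all of its successors.
A: no outgoing edge → L
G: no outgoing edge → L
C: W (go to G, an L position)
D: W (go to A, an L position)
F: W (go to A, an L position)
H: L (sole option C(W) is W)
E: W (go to H, an L position)
B: W (go to G, an L position)
J: W (go to H, an L position)
I: W (go to H, an L position)
The L vertices are A, G, H; that is 3 in all.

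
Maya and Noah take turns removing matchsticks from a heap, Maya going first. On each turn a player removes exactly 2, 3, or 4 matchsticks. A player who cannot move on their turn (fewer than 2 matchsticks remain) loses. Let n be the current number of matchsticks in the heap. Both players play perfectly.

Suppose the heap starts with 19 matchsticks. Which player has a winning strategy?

Positions with no move are L. A position that does have a move is losing for the player to move precisely when every available move leads to a winning position for the opponent. Fill in the labels:
n=0: no move → L
n=1: no move → L
n=2: →0(L), so W
n=3: →1(L), so W
n=4: →1(L), so W
n=5: →1(L), so W
n=6: →4(W), 3(W), 2(W) — all W, so L
n=7: →5(W), 4(W), 3(W) — all W, so L
n=8: →6(L), so W
n=9: →7(L), so W
n=10: →7(L), so W
n=11: →7(L), so W
n=12: →10(W), 9(W), 8(W) — all W, so L
n=13: →11(W), 10(W), 9(W) — all W, so L
n=14: →12(L), so W
n=15: →13(L), so W
n=16: →13(L), so W
n=17: →13(L), so W
n=18: →16(W), 15(W), 14(W) — all W, so L
n=19: →17(W), 16(W), 15(W) — all W, so L
The starting position 19 is L: whatever Maya does, the opponent receives a W position.

Noah wins.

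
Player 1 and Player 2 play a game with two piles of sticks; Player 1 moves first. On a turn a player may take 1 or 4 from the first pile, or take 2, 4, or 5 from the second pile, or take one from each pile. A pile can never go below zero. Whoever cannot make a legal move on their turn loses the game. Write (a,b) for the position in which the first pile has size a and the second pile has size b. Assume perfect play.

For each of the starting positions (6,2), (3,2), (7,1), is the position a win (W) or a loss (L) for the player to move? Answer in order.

(6,2): W, (3,2): W, (7,1): L

Classify positions by backward induction: terminal positions (no move available) are L. From any other position, the mover wins iff some move reaches an L.
No move ever increases a pile, so every position that can arise here has a ≤ 7 and b ≤ 2; it is enough to label the cells with 0 ≤ a ≤ 7 and 0 ≤ b ≤ 2.
Every move lowers a or b (never raises either), so fill the grid row by row in increasing a, and left to right within a row: each cell's successors are then already labelled.
      b=0  b=1  b=2
a=0:    L    L    W
a=1:    W    W    W
a=2:    L    L    W
a=3:    W    W    W
a=4:    W    W    L
a=5:    L    L    W
a=6:    W    W    W
a=7:    L    L    W
Cells with no legal move (terminal, hence L): (0,0), (0,1).
The remaining L cells, each justified by listing all of its moves:
(2,0): the only move is to (1,0)(W), a W ⇒ L
(2,1): moves to (1,1)(W), (1,0)(W); every one is W ⇒ L
(4,2): moves to (3,2)(W), (0,2)(W), (4,0)(W), (3,1)(W); every one is W ⇒ L
(5,0): moves to (4,0)(W), (1,0)(W); every one is W ⇒ L
(5,1): moves to (4,1)(W), (1,1)(W), (4,0)(W); every one is W ⇒ L
(7,0): moves to (6,0)(W), (3,0)(W); every one is W ⇒ L
(7,1): moves to (6,1)(W), (3,1)(W), (6,0)(W); every one is W ⇒ L
Every other cell has at least one move into one of the L cells above, so it is W.
(6,2): the move to (5,1) reaches an L cell, so W
(3,2): the move to (2,1) reaches an L cell, so W
(7,1): one of the L cells justified above, so L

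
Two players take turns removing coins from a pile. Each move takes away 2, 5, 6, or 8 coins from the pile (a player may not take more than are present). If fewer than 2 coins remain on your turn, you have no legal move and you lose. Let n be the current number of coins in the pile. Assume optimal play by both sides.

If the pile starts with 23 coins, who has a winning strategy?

The first player wins.

Build the W/L table. Terminal = L. A non-terminal position is W if it has a move to some L; otherwise it is L.
n=0: no move → L
n=1: no move → L
n=2: →0(L), so W
n=3: →1(L), so W
n=4: →2(W) only, which is W, so L
n=5: →0(L), so W
n=6: →4(L), so W
n=7: →1(L), so W
n=8: →0(L), so W
n=9: →4(L), so W
n=10: →4(L), so W
n=11: →9(W), 6(W), 5(W), 3(W) — all W, so L
n=12: →4(L), so W
n=13: →11(L), so W
n=14: →12(W), 9(W), 8(W), 6(W) — all W, so L
n=15: →13(W), 10(W), 9(W), 7(W) — all W, so L
n=16: →14(L), so W
n=17: →15(L), so W
n=18: →16(W), 13(W), 12(W), 10(W) — all W, so L
n=19: →14(L), so W
n=20: →18(L), so W
n=21: →15(L), so W
n=22: →14(L), so W
n=23: →18(L), so W
From 23 the player to move can remove 5, leaving 18, reaching an L position.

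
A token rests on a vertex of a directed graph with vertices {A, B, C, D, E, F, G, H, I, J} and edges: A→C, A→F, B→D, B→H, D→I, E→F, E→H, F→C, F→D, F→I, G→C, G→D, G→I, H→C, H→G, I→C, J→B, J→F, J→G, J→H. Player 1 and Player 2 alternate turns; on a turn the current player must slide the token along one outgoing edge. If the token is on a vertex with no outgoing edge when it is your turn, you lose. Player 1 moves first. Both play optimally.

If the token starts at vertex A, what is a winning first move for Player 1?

Label each position W (a win for the player to move) or L (a loss). A position with no legal move is L; any other position is W exactly when some move reaches an L, and L when every move reaches a W.
Every edge goes from a vertex to one that appears earlier in the order C, I, D, F, A, G, H, E, B, J, so processing vertices in that order labels each vertex after all of its successors.
C: no outgoing edge → L
I: can move to C, which is L ⇒ W
D: the only move is to I(W), a W ⇒ L
F: can move to D, which is L ⇒ W
A: can move to C, which is L ⇒ W
G: can move to D, which is L ⇒ W
H: can move to C, which is L ⇒ W
E: moves to H(W), F(W); every one is W ⇒ L
B: can move to D, which is L ⇒ W
J: moves to B(W), H(W), G(W), F(W); every one is W ⇒ L
From A, the L positions reachable in one move are: C.

Move to C.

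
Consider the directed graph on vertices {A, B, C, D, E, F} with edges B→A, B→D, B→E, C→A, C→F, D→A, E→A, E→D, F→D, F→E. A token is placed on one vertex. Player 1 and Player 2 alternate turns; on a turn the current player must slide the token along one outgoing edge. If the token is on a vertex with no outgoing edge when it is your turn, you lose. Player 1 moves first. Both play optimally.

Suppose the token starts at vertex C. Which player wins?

Player 1 wins.

Label each position W (a win for the player to move) or L (a loss). A position with no legal move is L; any other position is W exactly when some move reaches an L, and L when every move reaches a W.
Every edge goes from a vertex to one that appears earlier in the order A, D, E, B, F, C, so processing vertices in that order labels each vertex after all of its successors.
A: no outgoing edge → L
D: W (go to A, an L position)
E: W (go to A, an L position)
B: W (go to A, an L position)
F: L (options E(W), D(W) are all W)
C: W (go to F, an L position)
From C Player 1 can move to F, reaching an L position.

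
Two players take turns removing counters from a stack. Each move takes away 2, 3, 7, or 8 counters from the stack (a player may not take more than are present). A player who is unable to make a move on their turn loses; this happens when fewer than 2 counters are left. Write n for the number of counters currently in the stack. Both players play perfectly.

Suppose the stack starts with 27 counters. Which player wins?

Work bottom-up. With no move the player to move loses. Otherwise the position is W if at least one move leads to an L position for the opponent, and L if every move leads to a W.
n=0: no move → L
n=1: no move → L
n=2: W (go to 0, an L position)
n=3: W (go to 1, an L position)
n=4: W (go to 1, an L position)
n=5: L (options 3(W), 2(W) are all W)
n=6: L (options 4(W), 3(W) are all W)
n=7: W (go to 5, an L position)
n=8: W (go to 6, an L position)
n=9: W (go to 6, an L position)
n=10: L (options 8(W), 7(W), 3(W), 2(W) are all W)
n=11: L (options 9(W), 8(W), 4(W), 3(W) are all W)
n=12: W (go to 10, an L position)
n=13: W (go to 11, an L position)
n=14: W (go to 11, an L position)
n=15: L (options 13(W), 12(W), 8(W), 7(W) are all W)
n=16: L (options 14(W), 13(W), 9(W), 8(W) are all W)
n=17: W (go to 15, an L position)
n=18: W (go to 16, an L position)
n=19: W (go to 16, an L position)
n=20: L (options 18(W), 17(W), 13(W), 12(W) are all W)
n=21: L (options 19(W), 18(W), 14(W), 13(W) are all W)
n=22: W (go to 20, an L position)
n=23: W (go to 21, an L position)
n=24: W (go to 21, an L position)
n=25: L (options 23(W), 22(W), 18(W), 17(W) are all W)
n=26: L (options 24(W), 23(W), 19(W), 18(W) are all W)
n=27: W (go to 25, an L position)
From 27 the player to move can remove 2, leaving 25, reaching an L position.

The first player wins.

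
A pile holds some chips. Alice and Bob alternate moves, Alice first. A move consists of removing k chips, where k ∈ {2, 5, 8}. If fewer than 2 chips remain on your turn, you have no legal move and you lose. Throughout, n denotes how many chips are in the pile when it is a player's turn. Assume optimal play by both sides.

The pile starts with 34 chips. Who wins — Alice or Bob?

Bob wins.

Compute win/loss labels from the base case upward. A position with no move is L. Any other position is W if it can reach an L in one move, else L.
n=0: no move → L
n=1: no move → L
n=2: reaches L-position 0 → W
n=3: reaches L-position 1 → W
n=4: only reaches 2(W), which is W → L
n=5: reaches L-position 0 → W
n=6: reaches L-position 4 → W
n=7: only reaches 5(W), 2(W), all W → L
n=8: reaches L-position 0 → W
n=9: reaches L-position 7 → W
n=10: only reaches 8(W), 5(W), 2(W), all W → L
n=11: only reaches 9(W), 6(W), 3(W), all W → L
n=12: reaches L-position 10 → W
n=13: reaches L-position 11 → W
n=14: only reaches 12(W), 9(W), 6(W), all W → L
n=15: reaches L-position 10 → W
n=16: reaches L-position 14 → W
n=17: only reaches 15(W), 12(W), 9(W), all W → L
n=18: reaches L-position 10 → W
n=19: reaches L-position 17 → W
n=20: only reaches 18(W), 15(W), 12(W), all W → L
n=21: only reaches 19(W), 16(W), 13(W), all W → L
n=22: reaches L-position 20 → W
n=23: reaches L-position 21 → W
n=24: only reaches 22(W), 19(W), 16(W), all W → L
n=25: reaches L-position 20 → W
n=26: reaches L-position 24 → W
n=27: only reaches 25(W), 22(W), 19(W), all W → L
n=28: reaches L-position 20 → W
n=29: reaches L-position 27 → W
n=30: only reaches 28(W), 25(W), 22(W), all W → L
n=31: only reaches 29(W), 26(W), 23(W), all W → L
n=32: reaches L-position 30 → W
n=33: reaches L-position 31 → W
n=34: only reaches 32(W), 29(W), 26(W), all W → L
Every move from 34 reaches a W position, so the mover loses.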